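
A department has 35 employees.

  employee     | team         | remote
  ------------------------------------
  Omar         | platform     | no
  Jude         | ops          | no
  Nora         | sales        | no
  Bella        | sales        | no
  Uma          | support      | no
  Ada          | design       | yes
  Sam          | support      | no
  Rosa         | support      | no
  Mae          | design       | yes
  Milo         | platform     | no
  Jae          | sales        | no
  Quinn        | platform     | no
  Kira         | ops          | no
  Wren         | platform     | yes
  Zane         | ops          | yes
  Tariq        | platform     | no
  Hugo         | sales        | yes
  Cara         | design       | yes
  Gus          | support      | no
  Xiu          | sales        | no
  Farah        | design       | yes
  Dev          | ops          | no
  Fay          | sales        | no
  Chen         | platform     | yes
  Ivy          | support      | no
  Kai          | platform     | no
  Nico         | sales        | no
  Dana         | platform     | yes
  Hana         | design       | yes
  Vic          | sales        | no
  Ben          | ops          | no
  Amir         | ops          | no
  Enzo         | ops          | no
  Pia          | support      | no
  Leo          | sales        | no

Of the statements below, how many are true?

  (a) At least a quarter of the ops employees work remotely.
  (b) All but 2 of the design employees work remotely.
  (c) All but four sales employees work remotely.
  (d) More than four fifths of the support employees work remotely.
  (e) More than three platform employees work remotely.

0

(a) ops: |A| = 7, |A ∩ B| = 1; needs |A ∩ B| / |A| ≥ 1/4 — false.
(b) design: |A| = 5, |A ∩ B| = 5; needs |A ∖ B| = 2 — false.
(c) sales: |A| = 9, |A ∩ B| = 1; needs |A ∖ B| = 4 — false.
(d) support: |A| = 6, |A ∩ B| = 0; needs |A ∩ B| / |A| > 4/5 — false.
(e) platform: |A| = 8, |A ∩ B| = 3; needs |A ∩ B| > 3 — false.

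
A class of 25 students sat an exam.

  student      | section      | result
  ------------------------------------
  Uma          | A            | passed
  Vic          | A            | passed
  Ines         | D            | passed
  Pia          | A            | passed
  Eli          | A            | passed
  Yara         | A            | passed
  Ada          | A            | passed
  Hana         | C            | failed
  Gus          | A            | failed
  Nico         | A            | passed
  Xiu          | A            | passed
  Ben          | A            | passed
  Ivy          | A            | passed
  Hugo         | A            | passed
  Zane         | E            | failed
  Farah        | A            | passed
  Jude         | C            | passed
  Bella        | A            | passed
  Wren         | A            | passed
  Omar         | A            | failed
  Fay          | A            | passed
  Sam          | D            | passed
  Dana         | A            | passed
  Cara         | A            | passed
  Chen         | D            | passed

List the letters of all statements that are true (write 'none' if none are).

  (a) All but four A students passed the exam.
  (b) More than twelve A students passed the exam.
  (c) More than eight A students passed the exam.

|A| = 19, |A ∩ B| = 17, |A ∖ B| = 2.
(a) |A ∖ B| = 4: fails.
(b) |A ∩ B| > 12: holds.
(c) |A ∩ B| > 8: holds.

(b), (c)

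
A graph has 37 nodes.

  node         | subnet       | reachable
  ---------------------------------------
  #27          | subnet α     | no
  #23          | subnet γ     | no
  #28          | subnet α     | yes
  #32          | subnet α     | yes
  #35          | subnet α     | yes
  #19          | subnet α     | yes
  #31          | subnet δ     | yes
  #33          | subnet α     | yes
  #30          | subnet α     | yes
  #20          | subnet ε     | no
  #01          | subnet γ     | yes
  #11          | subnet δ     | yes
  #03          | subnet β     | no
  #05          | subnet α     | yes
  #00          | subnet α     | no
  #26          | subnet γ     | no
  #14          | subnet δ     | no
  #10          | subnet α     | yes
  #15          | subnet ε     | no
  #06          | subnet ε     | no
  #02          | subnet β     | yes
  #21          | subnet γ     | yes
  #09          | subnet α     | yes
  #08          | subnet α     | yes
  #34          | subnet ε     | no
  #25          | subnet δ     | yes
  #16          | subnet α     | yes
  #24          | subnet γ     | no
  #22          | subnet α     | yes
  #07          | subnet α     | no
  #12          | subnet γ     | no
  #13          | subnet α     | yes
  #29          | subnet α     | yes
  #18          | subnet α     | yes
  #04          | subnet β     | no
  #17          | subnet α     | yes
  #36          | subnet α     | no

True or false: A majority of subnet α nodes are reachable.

'A majority of subnet α nodes are reachable' holds iff |A ∩ B| > |A ∖ B|.
|A| = 20, |A ∩ B| = 16, |A ∖ B| = 4.
16 > 4, so the statement is true.

True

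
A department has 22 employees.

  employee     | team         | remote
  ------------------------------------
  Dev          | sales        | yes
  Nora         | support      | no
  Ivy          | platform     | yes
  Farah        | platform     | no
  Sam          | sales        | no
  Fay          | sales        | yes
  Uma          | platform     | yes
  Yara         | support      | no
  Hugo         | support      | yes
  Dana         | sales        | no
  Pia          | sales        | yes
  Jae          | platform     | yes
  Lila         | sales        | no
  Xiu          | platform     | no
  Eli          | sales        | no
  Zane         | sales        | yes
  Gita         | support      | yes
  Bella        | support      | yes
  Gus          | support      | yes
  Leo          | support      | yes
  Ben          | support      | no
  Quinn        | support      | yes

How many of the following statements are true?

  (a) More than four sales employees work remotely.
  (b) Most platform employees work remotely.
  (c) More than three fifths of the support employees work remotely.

(a) sales: |A| = 8, |A ∩ B| = 4; needs |A ∩ B| > 4 — false.
(b) platform: |A| = 5, |A ∩ B| = 3; needs |A ∩ B| > |A ∖ B| — true.
(c) support: |A| = 9, |A ∩ B| = 6; needs |A ∩ B| / |A| > 3/5 — true.

2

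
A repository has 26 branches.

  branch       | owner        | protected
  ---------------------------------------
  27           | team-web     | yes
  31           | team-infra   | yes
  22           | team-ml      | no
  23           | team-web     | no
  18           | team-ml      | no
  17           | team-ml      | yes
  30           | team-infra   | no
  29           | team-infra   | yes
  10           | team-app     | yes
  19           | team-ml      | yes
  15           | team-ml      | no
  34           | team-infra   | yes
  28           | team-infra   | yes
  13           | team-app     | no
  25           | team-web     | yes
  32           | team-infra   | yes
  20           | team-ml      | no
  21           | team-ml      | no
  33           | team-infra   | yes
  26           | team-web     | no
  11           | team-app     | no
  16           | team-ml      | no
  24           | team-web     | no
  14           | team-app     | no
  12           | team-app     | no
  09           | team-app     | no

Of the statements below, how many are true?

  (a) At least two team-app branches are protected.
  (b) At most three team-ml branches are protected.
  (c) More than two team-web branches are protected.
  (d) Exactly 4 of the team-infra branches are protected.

(a) team-app: |A| = 6, |A ∩ B| = 1; needs |A ∩ B| ≥ 2 — false.
(b) team-ml: |A| = 8, |A ∩ B| = 2; needs |A ∩ B| ≤ 3 — true.
(c) team-web: |A| = 5, |A ∩ B| = 2; needs |A ∩ B| > 2 — false.
(d) team-infra: |A| = 7, |A ∩ B| = 6; needs |A ∩ B| = 4 — false.

1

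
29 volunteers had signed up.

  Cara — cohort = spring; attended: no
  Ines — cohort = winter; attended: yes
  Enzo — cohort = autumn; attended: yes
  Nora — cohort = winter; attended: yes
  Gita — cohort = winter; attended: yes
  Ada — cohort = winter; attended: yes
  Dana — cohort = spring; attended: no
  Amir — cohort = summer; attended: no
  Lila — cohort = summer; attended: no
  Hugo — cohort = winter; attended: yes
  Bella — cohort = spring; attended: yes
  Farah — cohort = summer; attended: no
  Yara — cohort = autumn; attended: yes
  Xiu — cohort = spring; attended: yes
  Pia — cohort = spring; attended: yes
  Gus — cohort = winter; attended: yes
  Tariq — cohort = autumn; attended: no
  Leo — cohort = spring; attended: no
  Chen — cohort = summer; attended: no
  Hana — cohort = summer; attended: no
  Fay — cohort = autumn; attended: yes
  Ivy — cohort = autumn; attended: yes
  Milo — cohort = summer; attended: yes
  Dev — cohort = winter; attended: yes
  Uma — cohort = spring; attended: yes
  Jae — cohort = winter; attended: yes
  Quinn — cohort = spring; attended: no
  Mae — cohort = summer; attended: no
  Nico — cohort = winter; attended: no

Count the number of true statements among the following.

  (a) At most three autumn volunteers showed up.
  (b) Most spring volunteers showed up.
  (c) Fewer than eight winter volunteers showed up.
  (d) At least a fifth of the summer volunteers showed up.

0

(a) autumn: |A| = 5, |A ∩ B| = 4; needs |A ∩ B| ≤ 3 — false.
(b) spring: |A| = 8, |A ∩ B| = 4; needs |A ∩ B| > |A ∖ B| — false.
(c) winter: |A| = 9, |A ∩ B| = 8; needs |A ∩ B| < 8 — false.
(d) summer: |A| = 7, |A ∩ B| = 1; needs |A ∩ B| / |A| ≥ 1/5 — false.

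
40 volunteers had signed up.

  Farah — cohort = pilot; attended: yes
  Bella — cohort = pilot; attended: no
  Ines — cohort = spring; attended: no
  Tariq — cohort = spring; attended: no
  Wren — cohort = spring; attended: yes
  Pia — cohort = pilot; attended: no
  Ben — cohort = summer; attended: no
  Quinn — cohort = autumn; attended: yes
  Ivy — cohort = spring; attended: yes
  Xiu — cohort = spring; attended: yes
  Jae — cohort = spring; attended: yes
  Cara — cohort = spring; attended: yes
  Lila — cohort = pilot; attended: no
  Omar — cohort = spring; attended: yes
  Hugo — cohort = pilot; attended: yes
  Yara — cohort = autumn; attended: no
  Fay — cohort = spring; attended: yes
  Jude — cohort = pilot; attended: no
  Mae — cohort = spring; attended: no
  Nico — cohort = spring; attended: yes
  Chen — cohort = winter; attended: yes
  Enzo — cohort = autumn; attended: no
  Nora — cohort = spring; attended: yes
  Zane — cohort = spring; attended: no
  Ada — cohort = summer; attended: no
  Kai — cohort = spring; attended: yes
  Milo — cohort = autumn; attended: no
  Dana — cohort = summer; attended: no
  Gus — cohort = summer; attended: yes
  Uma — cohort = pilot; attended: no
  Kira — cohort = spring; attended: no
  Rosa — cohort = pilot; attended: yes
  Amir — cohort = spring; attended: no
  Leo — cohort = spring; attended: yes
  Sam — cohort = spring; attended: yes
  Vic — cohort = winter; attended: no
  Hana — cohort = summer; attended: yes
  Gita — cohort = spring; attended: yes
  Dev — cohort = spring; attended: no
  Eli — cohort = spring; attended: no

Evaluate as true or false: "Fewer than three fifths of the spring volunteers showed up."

False

The determiner here denotes the relation: |A ∩ B| / |A| < 3/5.
|A| = 21, |A ∩ B| = 13, |A ∖ B| = 8.
|A ∩ B|/|A| = 13/21, so the statement is false.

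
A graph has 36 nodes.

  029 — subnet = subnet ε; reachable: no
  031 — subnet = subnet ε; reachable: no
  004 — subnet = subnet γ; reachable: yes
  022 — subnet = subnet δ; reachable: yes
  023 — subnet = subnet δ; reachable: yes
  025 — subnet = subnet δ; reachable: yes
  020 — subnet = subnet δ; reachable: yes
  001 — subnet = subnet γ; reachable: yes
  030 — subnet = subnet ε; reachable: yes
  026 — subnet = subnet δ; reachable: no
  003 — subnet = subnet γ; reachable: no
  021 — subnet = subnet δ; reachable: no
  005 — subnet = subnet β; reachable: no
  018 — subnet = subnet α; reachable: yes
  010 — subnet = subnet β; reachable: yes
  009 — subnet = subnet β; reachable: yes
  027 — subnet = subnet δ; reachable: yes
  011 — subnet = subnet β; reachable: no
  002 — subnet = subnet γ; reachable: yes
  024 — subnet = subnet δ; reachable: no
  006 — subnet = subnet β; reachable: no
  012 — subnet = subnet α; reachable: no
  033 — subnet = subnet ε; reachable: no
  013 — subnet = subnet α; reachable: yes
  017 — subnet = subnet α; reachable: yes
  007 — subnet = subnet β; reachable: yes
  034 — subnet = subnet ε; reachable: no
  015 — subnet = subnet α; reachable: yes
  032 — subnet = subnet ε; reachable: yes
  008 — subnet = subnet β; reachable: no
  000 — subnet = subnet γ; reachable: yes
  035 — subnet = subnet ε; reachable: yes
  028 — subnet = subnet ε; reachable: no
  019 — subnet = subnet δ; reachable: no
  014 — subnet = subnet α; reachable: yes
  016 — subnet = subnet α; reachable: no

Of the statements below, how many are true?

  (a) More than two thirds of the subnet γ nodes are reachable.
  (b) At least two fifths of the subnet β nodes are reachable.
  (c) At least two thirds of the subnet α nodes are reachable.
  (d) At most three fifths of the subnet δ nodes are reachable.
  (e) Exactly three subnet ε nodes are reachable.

5

(a) subnet γ: |A| = 5, |A ∩ B| = 4; needs |A ∩ B| / |A| > 2/3 — true.
(b) subnet β: |A| = 7, |A ∩ B| = 3; needs |A ∩ B| / |A| ≥ 2/5 — true.
(c) subnet α: |A| = 7, |A ∩ B| = 5; needs |A ∩ B| / |A| ≥ 2/3 — true.
(d) subnet δ: |A| = 9, |A ∩ B| = 5; needs |A ∩ B| / |A| ≤ 3/5 — true.
(e) subnet ε: |A| = 8, |A ∩ B| = 3; needs |A ∩ B| = 3 — true.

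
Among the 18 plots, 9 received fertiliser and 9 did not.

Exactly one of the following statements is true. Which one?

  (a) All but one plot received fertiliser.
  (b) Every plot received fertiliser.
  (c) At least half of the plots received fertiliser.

|A| = 18, |A ∩ B| = 9, |A ∖ B| = 9.
(a) requires |A ∖ B| = 1: false.
(b) requires A ⊆ B, i.e. every element of A is in B (|A ∖ B| = 0): false.
(c) requires |A ∩ B| ≥ |A ∖ B|: true.

(c)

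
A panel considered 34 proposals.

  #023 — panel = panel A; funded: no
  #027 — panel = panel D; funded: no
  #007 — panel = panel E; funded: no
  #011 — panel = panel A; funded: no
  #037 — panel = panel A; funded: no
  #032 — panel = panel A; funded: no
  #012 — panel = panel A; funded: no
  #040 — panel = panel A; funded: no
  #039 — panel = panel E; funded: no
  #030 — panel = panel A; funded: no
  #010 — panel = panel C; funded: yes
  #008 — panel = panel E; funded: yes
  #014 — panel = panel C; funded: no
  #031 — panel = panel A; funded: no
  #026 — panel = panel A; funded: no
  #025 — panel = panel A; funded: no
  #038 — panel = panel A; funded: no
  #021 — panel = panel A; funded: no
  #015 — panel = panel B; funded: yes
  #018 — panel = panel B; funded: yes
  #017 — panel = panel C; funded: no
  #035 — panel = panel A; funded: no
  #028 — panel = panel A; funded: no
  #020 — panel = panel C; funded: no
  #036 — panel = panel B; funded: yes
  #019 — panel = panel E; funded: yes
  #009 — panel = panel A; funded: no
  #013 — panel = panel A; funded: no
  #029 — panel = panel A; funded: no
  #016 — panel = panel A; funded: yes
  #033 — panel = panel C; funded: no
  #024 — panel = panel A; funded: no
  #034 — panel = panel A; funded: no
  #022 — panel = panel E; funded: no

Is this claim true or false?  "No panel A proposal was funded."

False

The determiner here denotes the relation: A ∩ B = ∅ (|A ∩ B| = 0).
|A| = 20, |A ∩ B| = 1, |A ∖ B| = 19.
So the statement is false.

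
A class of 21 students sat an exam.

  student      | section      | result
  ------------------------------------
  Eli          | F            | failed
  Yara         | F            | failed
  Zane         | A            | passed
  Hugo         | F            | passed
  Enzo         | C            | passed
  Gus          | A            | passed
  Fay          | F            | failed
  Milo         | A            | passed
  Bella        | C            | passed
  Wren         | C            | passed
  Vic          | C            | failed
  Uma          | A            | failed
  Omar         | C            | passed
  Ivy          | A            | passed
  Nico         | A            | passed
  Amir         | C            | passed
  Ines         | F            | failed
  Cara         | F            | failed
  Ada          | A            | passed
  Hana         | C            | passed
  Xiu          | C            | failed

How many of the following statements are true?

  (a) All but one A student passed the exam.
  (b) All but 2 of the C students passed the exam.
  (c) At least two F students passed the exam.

(a) A: |A| = 7, |A ∩ B| = 6; needs |A ∖ B| = 1 — true.
(b) C: |A| = 8, |A ∩ B| = 6; needs |A ∖ B| = 2 — true.
(c) F: |A| = 6, |A ∩ B| = 1; needs |A ∩ B| ≥ 2 — false.

2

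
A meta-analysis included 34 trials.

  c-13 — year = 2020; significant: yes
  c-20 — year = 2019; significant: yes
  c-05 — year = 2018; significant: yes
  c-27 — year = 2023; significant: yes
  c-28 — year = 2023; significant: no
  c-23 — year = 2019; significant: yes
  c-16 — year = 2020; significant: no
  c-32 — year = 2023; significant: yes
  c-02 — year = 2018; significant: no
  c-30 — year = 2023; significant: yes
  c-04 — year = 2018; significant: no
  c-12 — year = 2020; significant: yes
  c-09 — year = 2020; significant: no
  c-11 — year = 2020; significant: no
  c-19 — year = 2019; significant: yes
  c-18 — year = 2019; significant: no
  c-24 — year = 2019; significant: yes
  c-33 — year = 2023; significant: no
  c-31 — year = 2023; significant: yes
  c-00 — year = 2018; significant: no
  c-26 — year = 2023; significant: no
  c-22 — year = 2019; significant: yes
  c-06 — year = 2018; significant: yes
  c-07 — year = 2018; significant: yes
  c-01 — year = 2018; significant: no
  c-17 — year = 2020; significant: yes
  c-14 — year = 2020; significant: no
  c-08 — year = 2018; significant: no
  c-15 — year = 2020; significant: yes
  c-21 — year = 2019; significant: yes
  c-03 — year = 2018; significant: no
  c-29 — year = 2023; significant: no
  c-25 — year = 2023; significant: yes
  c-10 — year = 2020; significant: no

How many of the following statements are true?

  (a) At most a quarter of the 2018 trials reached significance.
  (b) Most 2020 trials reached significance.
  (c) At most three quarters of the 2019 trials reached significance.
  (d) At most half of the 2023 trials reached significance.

(a) 2018: |A| = 9, |A ∩ B| = 3; needs |A ∩ B| / |A| ≤ 1/4 — false.
(b) 2020: |A| = 9, |A ∩ B| = 4; needs |A ∩ B| > |A ∖ B| — false.
(c) 2019: |A| = 7, |A ∩ B| = 6; needs |A ∩ B| / |A| ≤ 3/4 — false.
(d) 2023: |A| = 9, |A ∩ B| = 5; needs |A ∩ B| ≤ |A ∖ B| — false.

0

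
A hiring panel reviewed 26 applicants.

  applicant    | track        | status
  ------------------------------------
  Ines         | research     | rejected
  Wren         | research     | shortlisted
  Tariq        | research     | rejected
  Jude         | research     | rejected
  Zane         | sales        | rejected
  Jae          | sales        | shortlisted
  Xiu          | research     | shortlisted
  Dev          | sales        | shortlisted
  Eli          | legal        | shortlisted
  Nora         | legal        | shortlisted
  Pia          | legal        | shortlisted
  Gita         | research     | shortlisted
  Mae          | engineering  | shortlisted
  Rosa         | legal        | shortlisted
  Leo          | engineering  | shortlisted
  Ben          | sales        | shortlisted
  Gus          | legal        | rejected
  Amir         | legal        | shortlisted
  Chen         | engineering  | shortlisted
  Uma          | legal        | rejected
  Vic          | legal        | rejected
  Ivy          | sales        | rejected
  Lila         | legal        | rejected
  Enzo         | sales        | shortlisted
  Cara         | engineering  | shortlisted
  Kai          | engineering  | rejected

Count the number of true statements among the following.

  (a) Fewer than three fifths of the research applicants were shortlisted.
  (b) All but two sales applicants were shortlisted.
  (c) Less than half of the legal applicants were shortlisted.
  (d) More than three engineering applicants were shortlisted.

3

(a) research: |A| = 6, |A ∩ B| = 3; needs |A ∩ B| / |A| < 3/5 — true.
(b) sales: |A| = 6, |A ∩ B| = 4; needs |A ∖ B| = 2 — true.
(c) legal: |A| = 9, |A ∩ B| = 5; needs |A ∩ B| < |A ∖ B| — false.
(d) engineering: |A| = 5, |A ∩ B| = 4; needs |A ∩ B| > 3 — true.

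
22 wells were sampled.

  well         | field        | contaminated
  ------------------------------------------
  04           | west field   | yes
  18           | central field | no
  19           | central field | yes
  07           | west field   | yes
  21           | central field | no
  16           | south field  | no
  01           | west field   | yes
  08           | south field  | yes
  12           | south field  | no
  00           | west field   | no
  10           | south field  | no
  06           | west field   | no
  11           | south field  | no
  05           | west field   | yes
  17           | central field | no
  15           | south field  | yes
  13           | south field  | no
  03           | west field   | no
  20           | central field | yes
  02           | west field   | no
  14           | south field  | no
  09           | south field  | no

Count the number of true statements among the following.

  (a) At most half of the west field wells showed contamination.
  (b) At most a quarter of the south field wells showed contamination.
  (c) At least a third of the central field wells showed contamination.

(a) west field: |A| = 8, |A ∩ B| = 4; needs |A ∩ B| ≤ |A ∖ B| — true.
(b) south field: |A| = 9, |A ∩ B| = 2; needs |A ∩ B| / |A| ≤ 1/4 — true.
(c) central field: |A| = 5, |A ∩ B| = 2; needs |A ∩ B| / |A| ≥ 1/3 — true.

3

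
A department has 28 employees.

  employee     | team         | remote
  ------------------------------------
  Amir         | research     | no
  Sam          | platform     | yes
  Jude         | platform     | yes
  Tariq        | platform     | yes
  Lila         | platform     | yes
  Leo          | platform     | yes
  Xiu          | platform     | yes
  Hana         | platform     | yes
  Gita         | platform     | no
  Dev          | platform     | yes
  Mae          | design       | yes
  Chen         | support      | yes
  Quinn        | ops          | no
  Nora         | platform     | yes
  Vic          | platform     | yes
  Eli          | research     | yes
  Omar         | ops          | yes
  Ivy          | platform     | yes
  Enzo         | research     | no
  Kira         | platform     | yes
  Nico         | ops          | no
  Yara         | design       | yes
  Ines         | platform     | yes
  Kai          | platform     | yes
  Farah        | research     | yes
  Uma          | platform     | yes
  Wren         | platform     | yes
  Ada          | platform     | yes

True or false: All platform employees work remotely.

False

The determiner here denotes the relation: A ⊆ B, i.e. every element of A is in B (|A ∖ B| = 0).
|A| = 18, |A ∩ B| = 17, |A ∖ B| = 1.
So the statement is false.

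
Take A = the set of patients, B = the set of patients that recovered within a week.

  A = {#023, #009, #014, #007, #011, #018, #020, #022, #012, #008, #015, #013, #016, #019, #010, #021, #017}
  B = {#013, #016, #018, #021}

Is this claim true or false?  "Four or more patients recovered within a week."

The determiner here denotes the relation: |A ∩ B| ≥ 4.
|A| = 17, |A ∩ B| = 4, |A ∖ B| = 13.
|A ∩ B| = 4, so the statement is true.

True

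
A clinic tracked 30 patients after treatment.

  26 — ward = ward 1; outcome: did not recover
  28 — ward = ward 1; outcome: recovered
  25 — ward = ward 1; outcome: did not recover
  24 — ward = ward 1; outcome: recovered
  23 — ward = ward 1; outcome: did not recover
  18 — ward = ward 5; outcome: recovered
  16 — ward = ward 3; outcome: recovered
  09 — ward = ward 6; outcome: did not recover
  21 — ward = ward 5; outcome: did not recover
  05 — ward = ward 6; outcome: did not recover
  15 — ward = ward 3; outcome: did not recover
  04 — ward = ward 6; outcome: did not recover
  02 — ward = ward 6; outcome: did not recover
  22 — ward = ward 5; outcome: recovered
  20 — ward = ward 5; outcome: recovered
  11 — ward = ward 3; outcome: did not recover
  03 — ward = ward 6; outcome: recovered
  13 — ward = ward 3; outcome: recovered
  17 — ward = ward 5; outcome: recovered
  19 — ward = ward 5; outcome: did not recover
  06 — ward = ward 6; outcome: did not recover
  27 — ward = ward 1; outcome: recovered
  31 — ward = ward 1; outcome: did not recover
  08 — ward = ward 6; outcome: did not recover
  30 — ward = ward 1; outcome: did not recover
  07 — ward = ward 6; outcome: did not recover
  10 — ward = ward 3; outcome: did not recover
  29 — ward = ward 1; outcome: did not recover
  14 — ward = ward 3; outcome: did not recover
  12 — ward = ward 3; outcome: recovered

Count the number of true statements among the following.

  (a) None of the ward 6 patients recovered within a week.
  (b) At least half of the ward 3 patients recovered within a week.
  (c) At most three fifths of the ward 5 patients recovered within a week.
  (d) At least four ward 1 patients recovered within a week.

0

(a) ward 6: |A| = 8, |A ∩ B| = 1; needs A ∩ B = ∅ (|A ∩ B| = 0) — false.
(b) ward 3: |A| = 7, |A ∩ B| = 3; needs |A ∩ B| ≥ |A ∖ B| — false.
(c) ward 5: |A| = 6, |A ∩ B| = 4; needs |A ∩ B| / |A| ≤ 3/5 — false.
(d) ward 1: |A| = 9, |A ∩ B| = 3; needs |A ∩ B| ≥ 4 — false.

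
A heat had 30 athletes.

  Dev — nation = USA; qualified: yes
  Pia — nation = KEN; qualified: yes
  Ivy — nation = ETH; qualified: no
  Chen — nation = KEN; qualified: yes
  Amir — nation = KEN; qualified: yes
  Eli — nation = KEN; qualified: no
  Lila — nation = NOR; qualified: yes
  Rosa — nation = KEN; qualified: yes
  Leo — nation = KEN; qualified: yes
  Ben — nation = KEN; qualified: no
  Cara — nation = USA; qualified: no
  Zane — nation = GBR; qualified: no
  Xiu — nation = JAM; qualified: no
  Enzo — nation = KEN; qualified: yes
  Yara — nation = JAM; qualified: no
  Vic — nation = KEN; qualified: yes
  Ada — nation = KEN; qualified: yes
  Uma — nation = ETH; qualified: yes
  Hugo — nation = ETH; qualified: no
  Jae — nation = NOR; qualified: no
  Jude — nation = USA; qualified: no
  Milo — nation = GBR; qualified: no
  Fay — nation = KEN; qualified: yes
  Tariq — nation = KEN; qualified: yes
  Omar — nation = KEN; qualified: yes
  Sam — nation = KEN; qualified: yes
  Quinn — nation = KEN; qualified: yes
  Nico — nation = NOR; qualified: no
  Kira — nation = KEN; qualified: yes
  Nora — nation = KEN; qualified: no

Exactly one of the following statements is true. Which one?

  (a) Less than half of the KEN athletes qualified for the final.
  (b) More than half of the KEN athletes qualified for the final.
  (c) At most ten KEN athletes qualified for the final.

(b)

|A| = 17, |A ∩ B| = 14, |A ∖ B| = 3.
(a) requires |A ∩ B| < |A ∖ B|: false.
(b) requires |A ∩ B| > |A ∖ B|: true.
(c) requires |A ∩ B| ≤ 10: false.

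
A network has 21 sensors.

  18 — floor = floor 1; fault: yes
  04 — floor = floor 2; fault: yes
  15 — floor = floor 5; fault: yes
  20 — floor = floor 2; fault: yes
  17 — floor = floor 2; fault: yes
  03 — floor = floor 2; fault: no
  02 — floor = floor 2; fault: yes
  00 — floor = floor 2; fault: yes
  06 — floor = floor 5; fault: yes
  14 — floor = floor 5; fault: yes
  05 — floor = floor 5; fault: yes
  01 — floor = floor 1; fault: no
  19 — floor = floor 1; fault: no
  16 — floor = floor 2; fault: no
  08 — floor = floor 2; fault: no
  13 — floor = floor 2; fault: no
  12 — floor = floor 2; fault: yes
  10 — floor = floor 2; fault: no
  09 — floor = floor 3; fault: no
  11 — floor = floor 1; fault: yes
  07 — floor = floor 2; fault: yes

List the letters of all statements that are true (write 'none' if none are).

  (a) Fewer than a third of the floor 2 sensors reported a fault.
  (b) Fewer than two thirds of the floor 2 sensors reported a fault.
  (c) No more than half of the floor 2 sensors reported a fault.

(b)

|A| = 12, |A ∩ B| = 7, |A ∖ B| = 5.
(a) |A ∩ B| / |A| < 1/3: fails.
(b) |A ∩ B| / |A| < 2/3: holds.
(c) |A ∩ B| ≤ |A ∖ B|: fails.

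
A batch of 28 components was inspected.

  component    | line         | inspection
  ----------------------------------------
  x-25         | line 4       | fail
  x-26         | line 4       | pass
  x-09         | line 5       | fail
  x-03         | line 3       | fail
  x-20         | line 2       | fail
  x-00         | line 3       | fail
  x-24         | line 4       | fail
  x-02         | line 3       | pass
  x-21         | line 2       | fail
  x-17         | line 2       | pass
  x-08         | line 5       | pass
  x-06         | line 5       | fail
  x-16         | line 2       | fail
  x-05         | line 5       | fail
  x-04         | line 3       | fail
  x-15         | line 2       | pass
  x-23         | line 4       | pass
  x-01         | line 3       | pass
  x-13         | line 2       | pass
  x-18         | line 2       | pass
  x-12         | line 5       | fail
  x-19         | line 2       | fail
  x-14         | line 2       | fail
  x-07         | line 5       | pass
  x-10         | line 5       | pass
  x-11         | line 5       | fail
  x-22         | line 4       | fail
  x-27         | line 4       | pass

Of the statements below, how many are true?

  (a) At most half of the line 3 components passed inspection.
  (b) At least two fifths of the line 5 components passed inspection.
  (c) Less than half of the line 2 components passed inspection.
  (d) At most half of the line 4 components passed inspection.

3

(a) line 3: |A| = 5, |A ∩ B| = 2; needs |A ∩ B| ≤ |A ∖ B| — true.
(b) line 5: |A| = 8, |A ∩ B| = 3; needs |A ∩ B| / |A| ≥ 2/5 — false.
(c) line 2: |A| = 9, |A ∩ B| = 4; needs |A ∩ B| < |A ∖ B| — true.
(d) line 4: |A| = 6, |A ∩ B| = 3; needs |A ∩ B| ≤ |A ∖ B| — true.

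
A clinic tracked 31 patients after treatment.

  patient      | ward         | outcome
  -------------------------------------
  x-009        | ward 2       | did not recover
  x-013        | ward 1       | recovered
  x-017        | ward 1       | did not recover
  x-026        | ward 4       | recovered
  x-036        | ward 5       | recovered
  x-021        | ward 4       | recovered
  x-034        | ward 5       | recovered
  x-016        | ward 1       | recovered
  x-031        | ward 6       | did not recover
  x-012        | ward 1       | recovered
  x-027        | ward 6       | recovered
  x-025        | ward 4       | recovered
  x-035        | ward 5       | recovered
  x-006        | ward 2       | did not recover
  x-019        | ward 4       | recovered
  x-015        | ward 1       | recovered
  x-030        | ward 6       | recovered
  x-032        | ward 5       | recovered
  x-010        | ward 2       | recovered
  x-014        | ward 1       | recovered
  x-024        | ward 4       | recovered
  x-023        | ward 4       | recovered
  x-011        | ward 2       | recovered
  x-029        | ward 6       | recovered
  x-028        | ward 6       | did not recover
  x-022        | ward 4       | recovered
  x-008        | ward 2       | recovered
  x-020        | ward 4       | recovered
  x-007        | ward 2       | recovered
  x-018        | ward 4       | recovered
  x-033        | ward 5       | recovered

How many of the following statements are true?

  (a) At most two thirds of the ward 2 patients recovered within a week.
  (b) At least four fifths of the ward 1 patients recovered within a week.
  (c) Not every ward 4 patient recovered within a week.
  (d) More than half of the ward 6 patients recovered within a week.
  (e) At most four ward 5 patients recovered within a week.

3

(a) ward 2: |A| = 6, |A ∩ B| = 4; needs |A ∩ B| / |A| ≤ 2/3 — true.
(b) ward 1: |A| = 6, |A ∩ B| = 5; needs |A ∩ B| / |A| ≥ 4/5 — true.
(c) ward 4: |A| = 9, |A ∩ B| = 9; needs A ⊄ B (|A ∖ B| ≥ 1) — false.
(d) ward 6: |A| = 5, |A ∩ B| = 3; needs |A ∩ B| > |A ∖ B| — true.
(e) ward 5: |A| = 5, |A ∩ B| = 5; needs |A ∩ B| ≤ 4 — false.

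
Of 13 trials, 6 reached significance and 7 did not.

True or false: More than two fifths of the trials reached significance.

The determiner here denotes the relation: |A ∩ B| / |A| > 2/5.
|A| = 13, |A ∩ B| = 6, |A ∖ B| = 7.
|A ∩ B|/|A| = 6/13, so the statement is true.

True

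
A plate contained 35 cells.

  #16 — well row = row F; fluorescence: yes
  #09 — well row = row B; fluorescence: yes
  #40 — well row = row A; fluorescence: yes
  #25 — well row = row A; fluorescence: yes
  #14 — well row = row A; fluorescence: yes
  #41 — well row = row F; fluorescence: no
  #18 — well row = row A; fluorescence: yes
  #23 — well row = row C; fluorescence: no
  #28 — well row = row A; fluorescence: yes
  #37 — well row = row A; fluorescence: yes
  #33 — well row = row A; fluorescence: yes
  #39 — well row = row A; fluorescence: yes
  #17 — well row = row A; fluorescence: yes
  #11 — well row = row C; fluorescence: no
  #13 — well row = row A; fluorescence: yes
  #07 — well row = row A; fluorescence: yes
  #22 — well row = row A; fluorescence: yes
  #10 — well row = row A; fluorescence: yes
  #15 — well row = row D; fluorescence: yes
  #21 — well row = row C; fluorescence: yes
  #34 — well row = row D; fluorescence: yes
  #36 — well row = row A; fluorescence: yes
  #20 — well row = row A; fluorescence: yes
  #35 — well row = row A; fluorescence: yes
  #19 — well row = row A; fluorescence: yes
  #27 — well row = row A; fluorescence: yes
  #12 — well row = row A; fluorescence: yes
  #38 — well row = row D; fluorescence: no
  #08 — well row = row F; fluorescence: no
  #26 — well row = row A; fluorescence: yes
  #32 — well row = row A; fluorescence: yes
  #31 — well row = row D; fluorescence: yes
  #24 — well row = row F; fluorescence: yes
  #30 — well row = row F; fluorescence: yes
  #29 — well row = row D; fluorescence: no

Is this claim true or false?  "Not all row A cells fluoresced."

Truth condition: A ⊄ B (|A ∖ B| ≥ 1).
|A| = 21, |A ∩ B| = 21, |A ∖ B| = 0.
So the statement is false.

False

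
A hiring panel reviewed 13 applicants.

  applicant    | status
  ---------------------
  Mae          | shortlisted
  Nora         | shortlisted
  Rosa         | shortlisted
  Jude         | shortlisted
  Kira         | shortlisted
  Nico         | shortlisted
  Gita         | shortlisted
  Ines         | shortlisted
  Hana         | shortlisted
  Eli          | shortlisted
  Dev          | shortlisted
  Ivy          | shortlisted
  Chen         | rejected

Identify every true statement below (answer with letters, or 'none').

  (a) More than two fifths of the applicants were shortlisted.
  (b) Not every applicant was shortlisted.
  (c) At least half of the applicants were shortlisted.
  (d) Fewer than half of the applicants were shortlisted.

(a), (b), (c)

|A| = 13, |A ∩ B| = 12, |A ∖ B| = 1.
(a) |A ∩ B| / |A| > 2/5: holds.
(b) A ⊄ B (|A ∖ B| ≥ 1): holds.
(c) |A ∩ B| ≥ |A ∖ B|: holds.
(d) |A ∩ B| < |A ∖ B|: fails.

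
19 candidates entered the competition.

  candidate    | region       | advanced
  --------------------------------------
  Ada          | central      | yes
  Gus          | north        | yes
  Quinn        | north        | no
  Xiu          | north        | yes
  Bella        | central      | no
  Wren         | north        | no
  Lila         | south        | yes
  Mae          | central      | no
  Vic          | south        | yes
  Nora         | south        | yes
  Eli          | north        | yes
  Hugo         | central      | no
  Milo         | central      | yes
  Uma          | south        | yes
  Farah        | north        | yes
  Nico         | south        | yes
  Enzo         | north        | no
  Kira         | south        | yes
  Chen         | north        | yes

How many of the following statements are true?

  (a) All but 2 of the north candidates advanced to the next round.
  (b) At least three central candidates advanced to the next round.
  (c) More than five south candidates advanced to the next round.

1

(a) north: |A| = 8, |A ∩ B| = 5; needs |A ∖ B| = 2 — false.
(b) central: |A| = 5, |A ∩ B| = 2; needs |A ∩ B| ≥ 3 — false.
(c) south: |A| = 6, |A ∩ B| = 6; needs |A ∩ B| > 5 — true.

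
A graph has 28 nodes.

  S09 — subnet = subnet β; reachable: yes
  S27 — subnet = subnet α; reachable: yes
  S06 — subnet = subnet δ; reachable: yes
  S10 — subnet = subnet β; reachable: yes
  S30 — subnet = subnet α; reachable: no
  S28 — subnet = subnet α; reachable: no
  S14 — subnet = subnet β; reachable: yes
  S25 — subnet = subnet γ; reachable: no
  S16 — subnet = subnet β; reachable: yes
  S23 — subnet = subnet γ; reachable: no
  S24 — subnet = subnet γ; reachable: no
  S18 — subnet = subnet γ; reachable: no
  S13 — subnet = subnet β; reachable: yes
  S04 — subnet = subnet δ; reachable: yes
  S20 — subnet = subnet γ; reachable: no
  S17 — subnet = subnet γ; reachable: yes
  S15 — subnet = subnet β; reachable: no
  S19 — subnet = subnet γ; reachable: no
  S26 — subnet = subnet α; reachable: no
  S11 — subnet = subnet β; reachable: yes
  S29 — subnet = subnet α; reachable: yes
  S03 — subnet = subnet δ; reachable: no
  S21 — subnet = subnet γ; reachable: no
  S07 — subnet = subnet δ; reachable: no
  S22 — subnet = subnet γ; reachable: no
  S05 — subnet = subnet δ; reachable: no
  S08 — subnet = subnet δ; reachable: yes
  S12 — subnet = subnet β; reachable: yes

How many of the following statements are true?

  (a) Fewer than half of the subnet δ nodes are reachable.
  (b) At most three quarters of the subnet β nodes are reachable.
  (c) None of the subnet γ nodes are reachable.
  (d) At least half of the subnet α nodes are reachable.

(a) subnet δ: |A| = 6, |A ∩ B| = 3; needs |A ∩ B| < |A ∖ B| — false.
(b) subnet β: |A| = 8, |A ∩ B| = 7; needs |A ∩ B| / |A| ≤ 3/4 — false.
(c) subnet γ: |A| = 9, |A ∩ B| = 1; needs A ∩ B = ∅ (|A ∩ B| = 0) — false.
(d) subnet α: |A| = 5, |A ∩ B| = 2; needs |A ∩ B| ≥ |A ∖ B| — false.

0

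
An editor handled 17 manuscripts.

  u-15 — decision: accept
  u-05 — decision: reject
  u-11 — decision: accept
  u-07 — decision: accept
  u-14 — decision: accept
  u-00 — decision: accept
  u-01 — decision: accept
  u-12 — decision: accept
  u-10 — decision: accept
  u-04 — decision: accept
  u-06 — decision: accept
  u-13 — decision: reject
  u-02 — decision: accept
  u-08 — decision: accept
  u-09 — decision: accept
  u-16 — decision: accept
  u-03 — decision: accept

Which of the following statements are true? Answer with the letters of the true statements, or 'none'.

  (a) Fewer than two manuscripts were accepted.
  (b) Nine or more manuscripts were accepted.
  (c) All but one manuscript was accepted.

|A| = 17, |A ∩ B| = 15, |A ∖ B| = 2.
(a) |A ∩ B| < 2: fails.
(b) |A ∩ B| ≥ 9: holds.
(c) |A ∖ B| = 1: fails.

(b)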